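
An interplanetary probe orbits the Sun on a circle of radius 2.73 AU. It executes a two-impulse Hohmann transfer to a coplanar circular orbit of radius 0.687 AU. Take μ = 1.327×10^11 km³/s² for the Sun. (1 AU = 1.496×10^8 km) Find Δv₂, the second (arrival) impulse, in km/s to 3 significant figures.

Δv₂ = 9.49 km/s

In km: r₁ = 2.73 × 1.496×10^8 = 4.08408×10^8 km; r₂ = 0.687 × 1.496×10^8 = 1.027752×10^8 km.
Semi-major axis of the transfer orbit: a_t = (4.08408×10^8 + 1.027752×10^8)/2 = 2.555916×10^8 km.
On the circular orbit at r = 1.027752×10^8 km, v_c = √(μ/r) = 35.933 km/s.
Vis-viva on the transfer ellipse at r = 1.027752×10^8 km gives v_t = √[μ(2/r − 1/a_t)] = 45.422 km/s.
Δv₂ = |v_t − v_c| = |45.422 − 35.933| = 9.489 km/s.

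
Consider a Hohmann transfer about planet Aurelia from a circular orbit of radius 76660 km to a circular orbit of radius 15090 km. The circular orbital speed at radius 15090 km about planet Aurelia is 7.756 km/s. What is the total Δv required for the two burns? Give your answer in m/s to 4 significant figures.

Δv = 3738 m/s

From the circular-orbit relation v² = μ/r at r = 15090 km: μ = v²r = (7.756)² × 15090 = 9.07747×10^5 km³/s².
Semi-major axis of the transfer orbit: a_t = (76660 + 15090)/2 = 45875 km.
At r₁ the circular-orbit speed is v₁ = √(μ/r₁) = 3.44111 km/s.
Transfer-orbit speed at r₁ (v² = μ(2/r − 1/a)): v_a = √[μ(2/r₁ − 1/a_t)] = 1.97358 km/s.
First burn Δv₁ = |v_a − v₁| = 1.468 km/s.
Circular speed at r₂: v₂ = √(μ/r₂) = 7.7560 km/s.
Transfer-orbit speed at r₂: v_p = √[μ(2/r₂ − 1/a_t)] = 10.026 km/s.
Second burn Δv₂ = |v₂ − v_p| = 2.270 km/s.
Total Δv = Δv₁ + Δv₂ = 3.738 km/s.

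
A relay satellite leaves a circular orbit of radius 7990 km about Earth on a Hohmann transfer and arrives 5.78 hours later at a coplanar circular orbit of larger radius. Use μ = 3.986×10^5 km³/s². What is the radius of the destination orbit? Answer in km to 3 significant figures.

r₂ = 43900 km

Transfer time t = 5.78 hours = 20808 s, and t = π√(a_t³/μ).
So a_t = (μ t²/π²)^(1/3) = (3.986×10^5 × (20808)² / π²)^(1/3) = 25956 km.
Since a_t = (r₁ + r₂)/2, r₂ = 2a_t − r₁ = 2×25956 − 7990 = 43922 km.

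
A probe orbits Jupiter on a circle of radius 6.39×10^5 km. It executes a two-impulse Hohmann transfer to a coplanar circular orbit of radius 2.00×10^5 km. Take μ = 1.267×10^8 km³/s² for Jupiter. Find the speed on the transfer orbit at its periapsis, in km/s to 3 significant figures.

v = 31.1 km/s

Transfer-ellipse semi-major axis a_t = (r₁ + r₂)/2 = (6.390×10^5 + 2.000×10^5)/2 = 4.195×10^5 km.
The periapsis of the transfer ellipse is at r = 2.000×10^5 km.
Applying v² = μ(2/r − 1/a_t): v = 31.06 km/s.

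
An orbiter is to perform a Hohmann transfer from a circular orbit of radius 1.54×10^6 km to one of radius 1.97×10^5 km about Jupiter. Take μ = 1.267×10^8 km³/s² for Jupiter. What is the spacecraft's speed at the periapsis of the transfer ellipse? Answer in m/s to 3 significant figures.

The Hohmann ellipse has a_t = (r₁ + r₂)/2 = 8.685×10^5 km.
The periapsis of the transfer ellipse is at r = 1.970×10^5 km.
Vis-viva: v = √[μ(2/r − 1/a_t)] = √[1.267×10^8 × (2/1.970×10^5 − 1/8.685×10^5)] = 33.77 km/s.

v = 33800 m/s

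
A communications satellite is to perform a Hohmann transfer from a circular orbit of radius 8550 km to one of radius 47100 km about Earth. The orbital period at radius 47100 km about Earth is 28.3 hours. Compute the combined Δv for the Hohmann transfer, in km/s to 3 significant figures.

From Kepler's third law T² = 4π²r³/μ at r = 47100 km, T = 28.3 hours = 28.3 × 3600 s = 1.0188×10^5 s: μ = 4π²r³/T² = 3.97415×10^5 km³/s².
Transfer-ellipse semi-major axis a_t = (r₁ + r₂)/2 = (8550 + 47100)/2 = 27825 km.
Circular speed at r₁: v₁ = √(μ/r₁) = √(3.97415×10^5/8550) = 6.818 km/s.
On the transfer ellipse at r₁, vis-viva gives v_p = √[μ(2/r₁ − 1/a_t)] = 8.870 km/s.
First burn Δv₁ = |v_p − v₁| = 2.052 km/s.
Circular speed at r₂: v₂ = √(μ/r₂) = 2.905 km/s.
Transfer-orbit speed at r₂: v_a = √[μ(2/r₂ − 1/a_t)] = 1.610 km/s.
Second burn Δv₂ = |v₂ − v_a| = 1.295 km/s.
Total Δv = Δv₁ + Δv₂ = 3.347 km/s.

Δv = 3.35 km/s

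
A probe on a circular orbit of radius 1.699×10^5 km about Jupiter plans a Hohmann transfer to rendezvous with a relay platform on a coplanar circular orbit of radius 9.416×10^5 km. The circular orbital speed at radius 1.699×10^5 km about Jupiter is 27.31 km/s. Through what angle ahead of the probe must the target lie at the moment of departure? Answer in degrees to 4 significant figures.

From the circular-orbit relation v² = μ/r at r = 1.699×10^5 km: μ = v²r = (27.31)² × 1.699×10^5 = 1.26718×10^8 km³/s².
Semi-major axis of the transfer orbit: a_t = (1.699×10^5 + 9.416×10^5)/2 = 5.5575×10^5 km.
The half-period of the transfer ellipse is t = π√(a_t³/μ) = 1.15625×10^5 s.
Target angular speed ω₂ = √(μ/r₂³) = 1.23202×10^-5 rad/s.
Angle swept by the target during transfer: ω₂·t = 1.4245 rad = 81.62°.
Arrival is 180° from departure on the ellipse, so φ = 180° − 81.62° = 98.38°.

φ = 98.38°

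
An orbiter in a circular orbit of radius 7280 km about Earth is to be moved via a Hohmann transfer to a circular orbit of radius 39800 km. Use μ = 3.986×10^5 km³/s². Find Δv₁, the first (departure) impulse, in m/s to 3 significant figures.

Δv₁ = 2220 m/s

The Hohmann ellipse has a_t = (r₁ + r₂)/2 = 23540 km.
Circular speed at r = 7280 km: v_c = √(μ/r) = 7.3995 km/s.
Vis-viva on the transfer ellipse at r = 7280 km gives v_t = √[μ(2/r − 1/a_t)] = 9.6215 km/s.
Δv₁ = |v_t − v_c| = |9.6215 − 7.3995| = 2.222 km/s.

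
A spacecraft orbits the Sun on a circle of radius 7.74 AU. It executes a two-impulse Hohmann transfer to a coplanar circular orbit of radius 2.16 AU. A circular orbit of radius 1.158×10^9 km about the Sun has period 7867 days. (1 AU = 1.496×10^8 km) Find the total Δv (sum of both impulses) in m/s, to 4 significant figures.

From Kepler's third law T² = 4π²r³/μ at r = 1.158×10^9 km, T = 7867 days = 7867 × 86400 s = 6.797088×10^8 s: μ = 4π²r³/T² = 1.32690×10^11 km³/s².
In km: r₁ = 7.74 × 1.496×10^8 = 1.157904×10^9 km; r₂ = 2.16 × 1.496×10^8 = 3.23136×10^8 km.
Transfer-ellipse semi-major axis a_t = (r₁ + r₂)/2 = (1.157904×10^9 + 3.23136×10^8)/2 = 7.4052×10^8 km.
At r₁ the circular-orbit speed is v₁ = √(μ/r₁) = 10.7049 km/s.
On the transfer ellipse at r₁, vis-viva equation gives v_a = √[μ(2/r₁ − 1/a_t)] = 7.07144 km/s.
First burn Δv₁ = |v_a − v₁| = 3.6335 km/s.
Circular speed at r₂: v₂ = √(μ/r₂) = 20.2641 km/s.
Transfer-orbit speed at r₂: v_p = √[μ(2/r₂ − 1/a_t)] = 25.3393 km/s.
Second burn Δv₂ = |v₂ − v_p| = 5.0752 km/s.
Δv = Δv₁ + Δv₂ = 3.6335 + 5.0752 = 8.709 km/s.

Δv = 8709 m/s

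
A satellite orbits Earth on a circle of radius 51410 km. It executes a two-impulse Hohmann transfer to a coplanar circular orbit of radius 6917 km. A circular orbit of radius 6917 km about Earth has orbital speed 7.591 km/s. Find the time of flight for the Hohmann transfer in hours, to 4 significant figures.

From the circular-orbit relation v² = μ/r at r = 6917 km: μ = v²r = (7.591)² × 6917 = 3.98580×10^5 km³/s².
Semi-major axis of the transfer orbit: a_t = (51410 + 6917)/2 = 29163.5 km.
Transfer time t = π√(a_t³/μ) = π√((29163.5)³ / 3.98580×10^5) = 24783 s.
Converting: 24783 s ÷ 3600 s/hour = 6.884 hours.

t = 6.884 hours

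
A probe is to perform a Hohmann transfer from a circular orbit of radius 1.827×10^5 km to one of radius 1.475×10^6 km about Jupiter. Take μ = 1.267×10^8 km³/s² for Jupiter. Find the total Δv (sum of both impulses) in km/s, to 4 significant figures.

Semi-major axis of the transfer orbit: a_t = (1.827×10^5 + 1.475×10^6)/2 = 8.2885×10^5 km.
At r₁ the circular-orbit speed is v₁ = √(μ/r₁) = 26.334 km/s.
Transfer-orbit speed at r₁ (vis-viva equation): v_p = √[μ(2/r₁ − 1/a_t)] = 35.130 km/s.
First burn Δv₁ = |v_p − v₁| = 8.796 km/s.
Circular speed at r₂: v₂ = √(μ/r₂) = 9.268 km/s.
Transfer-orbit speed at r₂: v_a = √[μ(2/r₂ − 1/a_t)] = 4.351 km/s.
Second burn Δv₂ = |v₂ − v_a| = 4.917 km/s.
Total Δv = Δv₁ + Δv₂ = 13.71 km/s.

Δv = 13.71 km/s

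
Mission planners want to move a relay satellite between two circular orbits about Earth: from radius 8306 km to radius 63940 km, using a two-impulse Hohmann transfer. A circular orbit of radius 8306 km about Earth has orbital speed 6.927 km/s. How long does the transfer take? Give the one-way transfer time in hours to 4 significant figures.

t = 9.490 hours

From the circular-orbit relation v² = μ/r at r = 8306 km: μ = v²r = (6.927)² × 8306 = 3.98550×10^5 km³/s².
Transfer-ellipse semi-major axis a_t = (r₁ + r₂)/2 = (8306 + 63940)/2 = 36123 km.
By Kepler's third law the transfer-orbit period is T = 2π√(a_t³/μ), so t = T/2 = 34165 s.
Converting: 34165 s ÷ 3600 s/hour = 9.490 hours.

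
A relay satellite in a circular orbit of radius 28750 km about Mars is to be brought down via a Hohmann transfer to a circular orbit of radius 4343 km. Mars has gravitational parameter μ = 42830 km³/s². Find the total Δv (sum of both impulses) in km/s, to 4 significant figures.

Δv = 1.594 km/s

Semi-major axis of the transfer orbit: a_t = (28750 + 4343)/2 = 16546.5 km.
Circular speed at r₁: v₁ = √(μ/r₁) = √(42830/28750) = 1.2205 km/s.
On the transfer ellipse at r₁, vis-viva equation gives v_a = √[μ(2/r₁ − 1/a_t)] = 0.62531 km/s.
First burn Δv₁ = |v_a − v₁| = 0.5952 km/s.
Circular speed at r₂: v₂ = √(μ/r₂) = 3.1404 km/s.
Transfer-orbit speed at r₂: v_p = √[μ(2/r₂ − 1/a_t)] = 4.1395 km/s.
Second burn Δv₂ = |v₂ − v_p| = 0.9991 km/s.
Total Δv = Δv₁ + Δv₂ = 1.594 km/s.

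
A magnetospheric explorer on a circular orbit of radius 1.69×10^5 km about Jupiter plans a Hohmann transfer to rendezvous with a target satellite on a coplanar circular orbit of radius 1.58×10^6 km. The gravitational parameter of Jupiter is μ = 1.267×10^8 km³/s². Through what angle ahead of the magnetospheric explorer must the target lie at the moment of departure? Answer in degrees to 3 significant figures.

The Hohmann ellipse has a_t = (r₁ + r₂)/2 = 8.745×10^5 km.
The half-period of the transfer ellipse is t = π√(a_t³/μ) = 2.2825×10^5 s.
The target's mean motion on its circular orbit is ω₂ = √(μ/r₂³) = 5.6676×10^-6 rad/s.
Angle swept by the target during transfer: ω₂·t = 1.2936 rad = 74.12°.
Arrival is 180° from departure on the ellipse, so φ = 180° − 74.12° = 106°.

φ = 106°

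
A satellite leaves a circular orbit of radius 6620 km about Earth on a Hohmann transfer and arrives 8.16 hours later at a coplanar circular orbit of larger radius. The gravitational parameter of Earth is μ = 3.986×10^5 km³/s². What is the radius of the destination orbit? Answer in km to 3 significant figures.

r₂ = 58700 km

Transfer time t = 8.16 hours = 29376 s, and t = π√(a_t³/μ).
So a_t = (μ t²/π²)^(1/3) = (3.986×10^5 × (29376)² / π²)^(1/3) = 32664 km.
Since a_t = (r₁ + r₂)/2, r₂ = 2a_t − r₁ = 2×32664 − 6620 = 58708 km.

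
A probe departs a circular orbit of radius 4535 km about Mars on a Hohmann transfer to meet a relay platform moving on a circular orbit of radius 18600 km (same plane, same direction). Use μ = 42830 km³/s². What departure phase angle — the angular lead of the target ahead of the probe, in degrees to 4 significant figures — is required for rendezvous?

φ = 91.72°

Transfer-ellipse semi-major axis a_t = (r₁ + r₂)/2 = (4535 + 18600)/2 = 11567.5 km.
Transfer time t = π√(a_t³/μ) = 18886 s.
Target angular speed ω₂ = √(μ/r₂³) = 8.1584×10^-5 rad/s.
Angle swept by the target during transfer: ω₂·t = 1.5408 rad = 88.28°.
The probe traverses 180° on the transfer ellipse, so the target must lead by 180° − 88.28° = 91.72°.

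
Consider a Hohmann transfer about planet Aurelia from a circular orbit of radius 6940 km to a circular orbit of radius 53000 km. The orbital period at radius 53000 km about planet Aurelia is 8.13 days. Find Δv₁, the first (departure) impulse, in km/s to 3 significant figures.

Δv₁ = 0.432 km/s

From Kepler's third law T² = 4π²r³/μ at r = 53000 km, T = 8.13 days = 8.13 × 86400 s = 7.02432×10^5 s: μ = 4π²r³/T² = 11911.8 km³/s².
Semi-major axis of the transfer orbit: a_t = (6940 + 53000)/2 = 29970 km.
On the circular orbit at r = 6940 km, v_c = √(μ/r) = 1.3101 km/s.
Vis-viva on the transfer ellipse at r = 6940 km gives v_t = √[μ(2/r − 1/a_t)] = 1.7422 km/s.
Δv₁ = |v_t − v_c| = |1.7422 − 1.3101| = 0.4321 km/s.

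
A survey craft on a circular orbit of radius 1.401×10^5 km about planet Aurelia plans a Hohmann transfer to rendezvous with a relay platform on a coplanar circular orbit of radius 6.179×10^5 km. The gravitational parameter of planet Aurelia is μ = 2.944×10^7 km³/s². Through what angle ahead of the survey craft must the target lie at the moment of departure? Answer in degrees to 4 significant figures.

φ = 93.53°

The Hohmann ellipse has a_t = (r₁ + r₂)/2 = 3.790×10^5 km.
The half-period of the transfer ellipse is t = π√(a_t³/μ) = 1.351×10^5 s.
The target's mean motion on its circular orbit is ω₂ = √(μ/r₂³) = 1.117×10^-5 rad/s.
Angle swept by the target during transfer: ω₂·t = 1.5091 rad = 86.47°.
The survey craft traverses 180° on the transfer ellipse, so the target must lead by 180° − 86.47° = 93.53°.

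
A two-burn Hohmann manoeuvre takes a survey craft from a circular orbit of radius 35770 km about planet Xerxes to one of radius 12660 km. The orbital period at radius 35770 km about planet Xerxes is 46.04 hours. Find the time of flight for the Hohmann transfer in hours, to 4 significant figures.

From Kepler's third law T² = 4π²r³/μ at r = 35770 km, T = 46.04 hours = 46.04 × 3600 s = 1.65744×10^5 s: μ = 4π²r³/T² = 65772.0 km³/s².
The Hohmann ellipse has a_t = (r₁ + r₂)/2 = 24215 km.
By Kepler's third law the transfer-orbit period is T = 2π√(a_t³/μ), so t = T/2 = 46160 s.
Converting: 46160 s ÷ 3600 s/hour = 12.82 hours.

t = 12.82 hours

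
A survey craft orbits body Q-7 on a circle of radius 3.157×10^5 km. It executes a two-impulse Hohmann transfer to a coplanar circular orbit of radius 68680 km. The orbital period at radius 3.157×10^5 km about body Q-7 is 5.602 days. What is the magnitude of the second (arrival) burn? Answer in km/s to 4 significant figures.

Δv₂ = 2.475 km/s

From Kepler's third law T² = 4π²r³/μ at r = 3.157×10^5 km, T = 5.602 days = 5.602 × 86400 s = 4.840128×10^5 s: μ = 4π²r³/T² = 5.30237×10^6 km³/s².
Transfer-ellipse semi-major axis a_t = (r₁ + r₂)/2 = (3.157×10^5 + 68680)/2 = 1.9219×10^5 km.
Circular speed at r = 68680 km: v_c = √(μ/r) = 8.78658 km/s.
Transfer-orbit speed at the same r (vis-viva, a = a_t): v_t = √[μ(2/r − 1/a_t)] = 11.2614 km/s.
Δv₂ = |v_t − v_c| = |11.2614 − 8.78658| = 2.475 km/s.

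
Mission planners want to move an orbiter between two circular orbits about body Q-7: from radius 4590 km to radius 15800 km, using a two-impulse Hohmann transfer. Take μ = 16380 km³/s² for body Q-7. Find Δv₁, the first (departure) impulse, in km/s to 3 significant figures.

Δv₁ = 0.463 km/s

The Hohmann ellipse has a_t = (r₁ + r₂)/2 = 10195 km.
On the circular orbit at r = 4590 km, v_c = √(μ/r) = 1.8891 km/s.
Transfer-orbit speed at the same r (vis-viva, a = a_t): v_t = √[μ(2/r − 1/a_t)] = 2.3517 km/s.
Δv₁ = |v_t − v_c| = |2.3517 − 1.8891| = 0.4626 km/s.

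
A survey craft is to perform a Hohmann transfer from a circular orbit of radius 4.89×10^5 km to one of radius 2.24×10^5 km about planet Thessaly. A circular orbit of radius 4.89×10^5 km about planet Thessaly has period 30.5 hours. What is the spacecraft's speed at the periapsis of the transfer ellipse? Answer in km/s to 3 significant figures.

v = 48.4 km/s

From Kepler's third law T² = 4π²r³/μ at r = 4.89×10^5 km, T = 30.5 hours = 30.5 × 3600 s = 1.098×10^5 s: μ = 4π²r³/T² = 3.82897×10^8 km³/s².
Transfer-ellipse semi-major axis a_t = (r₁ + r₂)/2 = (4.890×10^5 + 2.240×10^5)/2 = 3.565×10^5 km.
At periapsis, r = 2.240×10^5 km.
From the vis-viva equation, v = √[μ(2/r − 1/a_t)] = 48.42 km/s.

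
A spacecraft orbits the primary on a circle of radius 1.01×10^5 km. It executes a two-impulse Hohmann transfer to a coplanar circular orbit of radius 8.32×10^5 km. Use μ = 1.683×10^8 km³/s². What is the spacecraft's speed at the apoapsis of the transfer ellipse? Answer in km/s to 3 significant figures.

v = 6.62 km/s

The Hohmann ellipse has a_t = (r₁ + r₂)/2 = 4.665×10^5 km.
At apoapsis, r = 8.320×10^5 km.
Applying v² = μ(2/r − 1/a_t): v = 6.618 km/s.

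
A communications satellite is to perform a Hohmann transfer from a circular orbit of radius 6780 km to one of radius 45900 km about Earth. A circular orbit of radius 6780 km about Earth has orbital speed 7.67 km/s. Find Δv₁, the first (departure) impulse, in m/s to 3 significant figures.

From the circular-orbit relation v² = μ/r at r = 6780 km: μ = v²r = (7.67)² × 6780 = 3.98860×10^5 km³/s².
Semi-major axis of the transfer orbit: a_t = (6780 + 45900)/2 = 26340 km.
On the circular orbit at r = 6780 km, v_c = √(μ/r) = 7.6700 km/s.
Transfer-orbit speed at the same r (vis-viva, a = a_t): v_t = √[μ(2/r − 1/a_t)] = 10.125 km/s.
Δv₁ = |v_t − v_c| = |10.125 − 7.6700| = 2.455 km/s.

Δv₁ = 2450 m/s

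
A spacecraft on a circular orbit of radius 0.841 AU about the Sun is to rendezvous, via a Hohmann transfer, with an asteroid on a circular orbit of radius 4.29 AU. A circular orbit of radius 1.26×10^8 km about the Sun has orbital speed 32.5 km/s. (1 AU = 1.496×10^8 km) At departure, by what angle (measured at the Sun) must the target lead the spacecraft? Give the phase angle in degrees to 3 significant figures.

φ = 96.8°

From the circular-orbit relation v² = μ/r at r = 1.26×10^8 km: μ = v²r = (32.5)² × 1.26×10^8 = 1.33088×10^11 km³/s².
In km: r₁ = 0.841 × 1.496×10^8 = 1.258136×10^8 km; r₂ = 4.29 × 1.496×10^8 = 6.41784×10^8 km.
Semi-major axis of the transfer orbit: a_t = (1.258136×10^8 + 6.41784×10^8)/2 = 3.837988×10^8 km.
Transfer time t = π√(a_t³/μ) = 6.474954×10^7 s.
The target's mean motion on its circular orbit is ω₂ = √(μ/r₂³) = 2.243806×10^-8 rad/s.
Angle swept by the target during transfer: ω₂·t = 1.45285 rad = 83.24°.
The spacecraft traverses 180° on the transfer ellipse, so the target must lead by 180° − 83.24° = 96.8°.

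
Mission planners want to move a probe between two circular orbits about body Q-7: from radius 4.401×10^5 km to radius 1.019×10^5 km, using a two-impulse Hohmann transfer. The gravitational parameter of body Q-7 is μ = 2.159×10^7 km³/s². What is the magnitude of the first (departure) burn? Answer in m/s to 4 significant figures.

Δv₁ = 2709 m/s

The Hohmann ellipse has a_t = (r₁ + r₂)/2 = 2.710×10^5 km.
Circular speed at r = 4.401×10^5 km: v_c = √(μ/r) = 7.004 km/s.
Transfer-orbit speed at the same r (vis-viva, a = a_t): v_t = √[μ(2/r − 1/a_t)] = 4.295 km/s.
Δv₁ = |v_t − v_c| = |4.295 − 7.004| = 2.709 km/s.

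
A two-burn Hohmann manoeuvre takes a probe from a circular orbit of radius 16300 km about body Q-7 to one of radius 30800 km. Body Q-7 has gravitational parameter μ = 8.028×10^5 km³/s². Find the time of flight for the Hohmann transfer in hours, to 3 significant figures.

Semi-major axis of the transfer orbit: a_t = (16300 + 30800)/2 = 23550 km.
By Kepler's third law the transfer-orbit period is T = 2π√(a_t³/μ), so t = T/2 = 12670 s.
Converting: 12670 s ÷ 3600 s/hour = 3.52 hours.

t = 3.52 hours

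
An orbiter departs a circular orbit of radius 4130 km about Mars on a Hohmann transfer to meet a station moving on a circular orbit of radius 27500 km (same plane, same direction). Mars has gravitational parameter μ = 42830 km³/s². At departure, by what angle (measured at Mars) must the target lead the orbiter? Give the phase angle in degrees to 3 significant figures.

The Hohmann ellipse has a_t = (r₁ + r₂)/2 = 15815 km.
Transfer time t = π√(a_t³/μ) = 30191 s.
Target angular speed ω₂ = √(μ/r₂³) = 4.5381×10^-5 rad/s.
Angle swept by the target during transfer: ω₂·t = 1.3701 rad = 78.501°.
The orbiter traverses 180° on the transfer ellipse, so the target must lead by 180° − 78.501° = 101°.

φ = 101°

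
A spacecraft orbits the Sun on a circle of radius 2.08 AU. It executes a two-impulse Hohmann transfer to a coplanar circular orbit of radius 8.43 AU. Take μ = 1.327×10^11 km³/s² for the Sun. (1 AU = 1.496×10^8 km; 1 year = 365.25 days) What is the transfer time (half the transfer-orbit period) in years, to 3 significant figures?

In km: r₁ = 2.08 × 1.496×10^8 = 3.11168×10^8 km; r₂ = 8.43 × 1.496×10^8 = 1.261128×10^9 km.
Transfer-ellipse semi-major axis a_t = (r₁ + r₂)/2 = (3.11168×10^8 + 1.261128×10^9)/2 = 7.86148×10^8 km.
By Kepler's third law the transfer-orbit period is T = 2π√(a_t³/μ), so t = T/2 = 1.901×10^8 s.
Converting: 1.901×10^8 s ÷ 3.15576×10^7 s/year (365.25 × 86400) = 6.02 years.

t = 6.02 years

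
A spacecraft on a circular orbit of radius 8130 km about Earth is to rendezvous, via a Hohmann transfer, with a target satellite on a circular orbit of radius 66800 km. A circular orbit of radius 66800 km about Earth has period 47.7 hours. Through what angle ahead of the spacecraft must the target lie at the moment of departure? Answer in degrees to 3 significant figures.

φ = 104°

From Kepler's third law T² = 4π²r³/μ at r = 66800 km, T = 47.7 hours = 47.7 × 3600 s = 1.7172×10^5 s: μ = 4π²r³/T² = 3.99068×10^5 km³/s².
Semi-major axis of the transfer orbit: a_t = (8130 + 66800)/2 = 37465 km.
Transfer time t = π√(a_t³/μ) = 36063 s.
The target's mean motion on its circular orbit is ω₂ = √(μ/r₂³) = 3.6590×10^-5 rad/s.
Angle swept by the target during transfer: ω₂·t = 1.3195 rad = 75.60°.
The spacecraft traverses 180° on the transfer ellipse, so the target must lead by 180° − 75.60° = 104°.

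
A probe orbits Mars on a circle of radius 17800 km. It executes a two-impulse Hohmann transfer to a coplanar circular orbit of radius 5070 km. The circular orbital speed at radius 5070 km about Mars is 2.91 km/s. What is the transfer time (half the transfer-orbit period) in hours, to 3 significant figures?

t = 5.15 hours

From the circular-orbit relation v² = μ/r at r = 5070 km: μ = v²r = (2.91)² × 5070 = 42933.3 km³/s².
Transfer-ellipse semi-major axis a_t = (r₁ + r₂)/2 = (17800 + 5070)/2 = 11435 km.
Transfer time t = π√(a_t³/μ) = π√((11435)³ / 42933.3) = 18540 s.
Converting: 18540 s ÷ 3600 s/hour = 5.15 hours.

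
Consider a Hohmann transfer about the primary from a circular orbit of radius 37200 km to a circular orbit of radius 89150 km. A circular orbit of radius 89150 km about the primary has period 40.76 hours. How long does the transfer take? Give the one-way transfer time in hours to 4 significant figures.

t = 12.16 hours

From Kepler's third law T² = 4π²r³/μ at r = 89150 km, T = 40.76 hours = 40.76 × 3600 s = 1.46736×10^5 s: μ = 4π²r³/T² = 1.29912×10^6 km³/s².
The Hohmann ellipse has a_t = (r₁ + r₂)/2 = 63175 km.
Half the transfer-orbit period gives t = π√(a_t³/μ) = 43770 s.
Converting: 43770 s ÷ 3600 s/hour = 12.16 hours.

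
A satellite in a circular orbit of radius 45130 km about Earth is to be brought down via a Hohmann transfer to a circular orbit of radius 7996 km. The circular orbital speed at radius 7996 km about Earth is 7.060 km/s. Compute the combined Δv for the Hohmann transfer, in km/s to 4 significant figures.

Δv = 3.484 km/s

From the circular-orbit relation v² = μ/r at r = 7996 km: μ = v²r = (7.060)² × 7996 = 3.98549×10^5 km³/s².
Transfer-ellipse semi-major axis a_t = (r₁ + r₂)/2 = (45130 + 7996)/2 = 26563 km.
Circular speed at r₁: v₁ = √(μ/r₁) = √(3.98549×10^5/45130) = 2.9717 km/s.
On the transfer ellipse at r₁, vis-viva equation gives v_a = √[μ(2/r₁ − 1/a_t)] = 1.6304 km/s.
First burn Δv₁ = |v_a − v₁| = 1.3413 km/s.
At r₂, v₂ = √(μ/r₂) = 7.0600 km/s.
Transfer-orbit speed at r₂: v_p = √[μ(2/r₂ − 1/a_t)] = 9.2024 km/s.
Second burn Δv₂ = |v₂ − v_p| = 2.1424 km/s.
Total Δv = Δv₁ + Δv₂ = 3.484 km/s.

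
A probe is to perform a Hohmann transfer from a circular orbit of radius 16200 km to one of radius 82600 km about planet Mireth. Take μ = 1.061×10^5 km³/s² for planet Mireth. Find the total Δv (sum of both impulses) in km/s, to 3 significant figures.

Δv = 1.23 km/s

Transfer-ellipse semi-major axis a_t = (r₁ + r₂)/2 = (16200 + 82600)/2 = 49400 km.
Circular speed at r₁: v₁ = √(μ/r₁) = √(1.061×10^5/16200) = 2.559176 km/s.
On the transfer ellipse at r₁, vis-viva gives v_p = √[μ(2/r₁ − 1/a_t)] = 3.309228 km/s.
First burn Δv₁ = |v_p − v₁| = 0.7501 km/s.
Circular speed at r₂: v₂ = √(μ/r₂) = 1.13336 km/s.
Transfer-orbit speed at r₂: v_a = √[μ(2/r₂ − 1/a_t)] = 0.649025 km/s.
Second burn Δv₂ = |v₂ − v_a| = 0.4843 km/s.
Δv = Δv₁ + Δv₂ = 0.7501 + 0.4843 = 1.234 km/s.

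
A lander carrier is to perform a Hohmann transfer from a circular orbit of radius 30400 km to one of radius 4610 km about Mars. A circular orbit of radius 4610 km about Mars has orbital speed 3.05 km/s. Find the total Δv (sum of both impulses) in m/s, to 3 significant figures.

From the circular-orbit relation v² = μ/r at r = 4610 km: μ = v²r = (3.05)² × 4610 = 42884.5 km³/s².
Transfer-ellipse semi-major axis a_t = (r₁ + r₂)/2 = (30400 + 4610)/2 = 17505 km.
Circular speed at r₁: v₁ = √(μ/r₁) = √(42884.5/30400) = 1.18772 km/s.
On the transfer ellipse at r₁, vis-viva equation gives v_a = √[μ(2/r₁ − 1/a_t)] = 0.609513 km/s.
First burn Δv₁ = |v_a − v₁| = 0.57821 km/s.
Circular speed at r₂: v₂ = √(μ/r₂) = 3.05000 km/s.
Transfer-orbit speed at r₂: v_p = √[μ(2/r₂ − 1/a_t)] = 4.01935 km/s.
Second burn Δv₂ = |v₂ − v_p| = 0.96935 km/s.
Total Δv = Δv₁ + Δv₂ = 1.548 km/s.

Δv = 1550 m/s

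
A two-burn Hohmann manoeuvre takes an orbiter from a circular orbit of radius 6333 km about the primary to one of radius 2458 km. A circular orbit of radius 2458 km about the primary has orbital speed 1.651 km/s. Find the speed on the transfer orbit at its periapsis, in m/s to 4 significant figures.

From the circular-orbit relation v² = μ/r at r = 2458 km: μ = v²r = (1.651)² × 2458 = 6700.02 km³/s².
Semi-major axis of the transfer orbit: a_t = (6333 + 2458)/2 = 4395.5 km.
The periapsis of the transfer ellipse is at r = 2458 km.
Vis-viva: v = √[μ(2/r − 1/a_t)] = √[6700.02 × (2/2458 − 1/4395.5)] = 1.982 km/s.

v = 1982 m/s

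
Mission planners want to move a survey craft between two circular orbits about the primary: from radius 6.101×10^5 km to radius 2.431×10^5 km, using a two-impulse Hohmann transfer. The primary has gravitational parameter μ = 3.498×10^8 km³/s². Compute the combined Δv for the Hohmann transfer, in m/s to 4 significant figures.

Δv = 13300 m/s

Transfer-ellipse semi-major axis a_t = (r₁ + r₂)/2 = (6.101×10^5 + 2.431×10^5)/2 = 4.266×10^5 km.
At r₁ the circular-orbit speed is v₁ = √(μ/r₁) = 23.945 km/s.
Transfer-orbit speed at r₁ (v² = μ(2/r − 1/a)): v_a = √[μ(2/r₁ − 1/a_t)] = 18.076 km/s.
First burn Δv₁ = |v_a − v₁| = 5.869 km/s.
At r₂, v₂ = √(μ/r₂) = 37.933 km/s.
Transfer-orbit speed at r₂: v_p = √[μ(2/r₂ − 1/a_t)] = 45.364 km/s.
Second burn Δv₂ = |v₂ − v_p| = 7.431 km/s.
Total Δv = Δv₁ + Δv₂ = 13.30 km/s.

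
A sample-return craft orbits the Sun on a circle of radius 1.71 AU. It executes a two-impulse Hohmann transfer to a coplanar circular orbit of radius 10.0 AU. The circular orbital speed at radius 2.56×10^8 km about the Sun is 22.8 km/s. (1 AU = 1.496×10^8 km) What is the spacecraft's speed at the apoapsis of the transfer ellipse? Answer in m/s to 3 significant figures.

v = 5100 m/s

From the circular-orbit relation v² = μ/r at r = 2.56×10^8 km: μ = v²r = (22.8)² × 2.56×10^8 = 1.33079×10^11 km³/s².
In km: r₁ = 1.71 × 1.496×10^8 = 2.55816×10^8 km; r₂ = 10.0 × 1.496×10^8 = 1.496×10^9 km.
Transfer-ellipse semi-major axis a_t = (r₁ + r₂)/2 = (2.55816×10^8 + 1.496×10^9)/2 = 8.75908×10^8 km.
The apoapsis of the transfer ellipse is at r = 1.496×10^9 km.
Vis-viva: v = √[μ(2/r − 1/a_t)] = √[1.33079×10^11 × (2/1.496×10^9 − 1/8.75908×10^8)] = 5.097 km/s.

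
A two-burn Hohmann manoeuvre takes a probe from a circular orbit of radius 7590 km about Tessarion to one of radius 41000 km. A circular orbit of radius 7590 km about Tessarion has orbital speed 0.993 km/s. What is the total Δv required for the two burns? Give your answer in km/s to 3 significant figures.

Δv = 0.485 km/s

From the circular-orbit relation v² = μ/r at r = 7590 km: μ = v²r = (0.993)² × 7590 = 7484.11 km³/s².
Semi-major axis of the transfer orbit: a_t = (7590 + 41000)/2 = 24295 km.
At r₁ the circular-orbit speed is v₁ = √(μ/r₁) = 0.9930 km/s.
On the transfer ellipse at r₁, v² = μ(2/r − 1/a) gives v_p = √[μ(2/r₁ − 1/a_t)] = 1.290 km/s.
First burn Δv₁ = |v_p − v₁| = 0.2970 km/s.
At r₂, v₂ = √(μ/r₂) = 0.4272 km/s.
Transfer-orbit speed at r₂: v_a = √[μ(2/r₂ − 1/a_t)] = 0.2388 km/s.
Second burn Δv₂ = |v₂ − v_a| = 0.1884 km/s.
Δv = Δv₁ + Δv₂ = 0.2970 + 0.1884 = 0.4854 km/s.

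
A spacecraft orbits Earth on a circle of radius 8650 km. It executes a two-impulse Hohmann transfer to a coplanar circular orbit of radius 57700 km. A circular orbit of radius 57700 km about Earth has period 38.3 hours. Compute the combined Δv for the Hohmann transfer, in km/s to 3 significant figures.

From Kepler's third law T² = 4π²r³/μ at r = 57700 km, T = 38.3 hours = 38.3 × 3600 s = 1.3788×10^5 s: μ = 4π²r³/T² = 3.98919×10^5 km³/s².
The Hohmann ellipse has a_t = (r₁ + r₂)/2 = 33175 km.
At r₁ the circular-orbit speed is v₁ = √(μ/r₁) = 6.791 km/s.
On the transfer ellipse at r₁, v² = μ(2/r − 1/a) gives v_p = √[μ(2/r₁ − 1/a_t)] = 8.956 km/s.
First burn Δv₁ = |v_p − v₁| = 2.165 km/s.
At r₂, v₂ = √(μ/r₂) = 2.6294 km/s.
Transfer-orbit speed at r₂: v_a = √[μ(2/r₂ − 1/a_t)] = 1.3426 km/s.
Second burn Δv₂ = |v₂ − v_a| = 1.287 km/s.
Total Δv = Δv₁ + Δv₂ = 3.452 km/s.

Δv = 3.45 km/s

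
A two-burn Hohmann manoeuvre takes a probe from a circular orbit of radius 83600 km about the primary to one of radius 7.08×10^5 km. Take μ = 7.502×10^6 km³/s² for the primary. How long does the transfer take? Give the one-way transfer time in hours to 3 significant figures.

t = 79.3 hours

Semi-major axis of the transfer orbit: a_t = (83600 + 7.080×10^5)/2 = 3.958×10^5 km.
By Kepler's third law the transfer-orbit period is T = 2π√(a_t³/μ), so t = T/2 = 2.856×10^5 s.
Converting: 2.856×10^5 s ÷ 3600 s/hour = 79.3 hours.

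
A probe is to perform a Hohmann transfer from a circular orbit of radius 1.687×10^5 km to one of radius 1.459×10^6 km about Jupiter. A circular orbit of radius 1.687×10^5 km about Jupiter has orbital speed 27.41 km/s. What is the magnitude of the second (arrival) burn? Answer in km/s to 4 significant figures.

From the circular-orbit relation v² = μ/r at r = 1.687×10^5 km: μ = v²r = (27.41)² × 1.687×10^5 = 1.26746×10^8 km³/s².
Transfer-ellipse semi-major axis a_t = (r₁ + r₂)/2 = (1.687×10^5 + 1.459×10^6)/2 = 8.1385×10^5 km.
Circular speed at r = 1.459×10^6 km: v_c = √(μ/r) = 9.3205 km/s.
Transfer-orbit speed at the same r (vis-viva, a = a_t): v_t = √[μ(2/r − 1/a_t)] = 4.2435 km/s.
Δv₂ = |v_t − v_c| = |4.2435 − 9.3205| = 5.077 km/s.

Δv₂ = 5.077 km/s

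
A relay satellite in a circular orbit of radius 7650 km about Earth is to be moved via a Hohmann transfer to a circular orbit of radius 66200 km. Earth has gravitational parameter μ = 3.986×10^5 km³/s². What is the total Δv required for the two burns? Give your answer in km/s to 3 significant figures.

Δv = 3.78 km/s

The Hohmann ellipse has a_t = (r₁ + r₂)/2 = 36925 km.
At r₁ the circular-orbit speed is v₁ = √(μ/r₁) = 7.218 km/s.
On the transfer ellipse at r₁, vis-viva equation gives v_p = √[μ(2/r₁ − 1/a_t)] = 9.665 km/s.
First burn Δv₁ = |v_p − v₁| = 2.447 km/s.
At r₂, v₂ = √(μ/r₂) = 2.454 km/s.
Transfer-orbit speed at r₂: v_a = √[μ(2/r₂ − 1/a_t)] = 1.117 km/s.
Second burn Δv₂ = |v₂ − v_a| = 1.337 km/s.
Total Δv = Δv₁ + Δv₂ = 3.784 km/s.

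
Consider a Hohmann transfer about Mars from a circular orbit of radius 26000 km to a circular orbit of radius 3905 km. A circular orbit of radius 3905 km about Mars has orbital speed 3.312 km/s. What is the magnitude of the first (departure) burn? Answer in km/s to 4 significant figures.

Δv₁ = 0.6276 km/s

From the circular-orbit relation v² = μ/r at r = 3905 km: μ = v²r = (3.312)² × 3905 = 42835.3 km³/s².
Transfer-ellipse semi-major axis a_t = (r₁ + r₂)/2 = (26000 + 3905)/2 = 14952.5 km.
On the circular orbit at r = 26000 km, v_c = √(μ/r) = 1.28355 km/s.
Vis-viva on the transfer ellipse at r = 26000 km gives v_t = √[μ(2/r − 1/a_t)] = 0.655946 km/s.
Δv₁ = |v_t − v_c| = |0.655946 − 1.28355| = 0.6276 km/s.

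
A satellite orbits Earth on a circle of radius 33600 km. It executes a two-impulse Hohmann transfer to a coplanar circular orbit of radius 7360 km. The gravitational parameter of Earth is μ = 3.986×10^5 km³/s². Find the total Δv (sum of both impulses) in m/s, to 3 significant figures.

Δv = 3450 m/s

Semi-major axis of the transfer orbit: a_t = (33600 + 7360)/2 = 20480 km.
At r₁ the circular-orbit speed is v₁ = √(μ/r₁) = 3.444284 km/s.
Transfer-orbit speed at r₁ (vis-viva equation): v_a = √[μ(2/r₁ − 1/a_t)] = 2.064776 km/s.
First burn Δv₁ = |v_a − v₁| = 1.37951 km/s.
At r₂, v₂ = √(μ/r₂) = 7.359185 km/s.
Transfer-orbit speed at r₂: v_p = √[μ(2/r₂ − 1/a_t)] = 9.426151 km/s.
Second burn Δv₂ = |v₂ − v_p| = 2.06697 km/s.
Δv = Δv₁ + Δv₂ = 1.37951 + 2.06697 = 3.446 km/s.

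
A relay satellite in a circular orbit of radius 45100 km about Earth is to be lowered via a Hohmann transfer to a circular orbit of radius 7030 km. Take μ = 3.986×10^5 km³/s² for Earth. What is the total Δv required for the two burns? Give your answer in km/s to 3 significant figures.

The Hohmann ellipse has a_t = (r₁ + r₂)/2 = 26065 km.
Circular speed at r₁: v₁ = √(μ/r₁) = √(3.986×10^5/45100) = 2.973 km/s.
On the transfer ellipse at r₁, vis-viva equation gives v_a = √[μ(2/r₁ − 1/a_t)] = 1.544 km/s.
First burn Δv₁ = |v_a − v₁| = 1.429 km/s.
Circular speed at r₂: v₂ = √(μ/r₂) = 7.530 km/s.
Transfer-orbit speed at r₂: v_p = √[μ(2/r₂ − 1/a_t)] = 9.905 km/s.
Second burn Δv₂ = |v₂ − v_p| = 2.375 km/s.
Total Δv = Δv₁ + Δv₂ = 3.804 km/s.

Δv = 3.80 km/s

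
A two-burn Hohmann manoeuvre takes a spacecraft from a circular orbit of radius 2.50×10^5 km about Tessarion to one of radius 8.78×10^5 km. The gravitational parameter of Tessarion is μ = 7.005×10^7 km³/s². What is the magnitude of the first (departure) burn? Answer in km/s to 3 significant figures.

The Hohmann ellipse has a_t = (r₁ + r₂)/2 = 5.640×10^5 km.
On the circular orbit at r = 2.500×10^5 km, v_c = √(μ/r) = 16.739 km/s.
Vis-viva on the transfer ellipse at r = 2.500×10^5 km gives v_t = √[μ(2/r − 1/a_t)] = 20.885 km/s.
Δv₁ = |v_t − v_c| = |20.885 − 16.739| = 4.146 km/s.

Δv₁ = 4.15 km/s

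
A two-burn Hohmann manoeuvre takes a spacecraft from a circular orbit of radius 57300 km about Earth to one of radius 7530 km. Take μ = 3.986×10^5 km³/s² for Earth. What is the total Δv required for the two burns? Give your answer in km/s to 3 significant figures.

Δv = 3.76 km/s

Transfer-ellipse semi-major axis a_t = (r₁ + r₂)/2 = (57300 + 7530)/2 = 32415 km.
At r₁ the circular-orbit speed is v₁ = √(μ/r₁) = 2.637 km/s.
On the transfer ellipse at r₁, vis-viva gives v_a = √[μ(2/r₁ − 1/a_t)] = 1.271 km/s.
First burn Δv₁ = |v_a − v₁| = 1.366 km/s.
Circular speed at r₂: v₂ = √(μ/r₂) = 7.2756 km/s.
Transfer-orbit speed at r₂: v_p = √[μ(2/r₂ − 1/a_t)] = 9.6733 km/s.
Second burn Δv₂ = |v₂ − v_p| = 2.398 km/s.
Total Δv = Δv₁ + Δv₂ = 3.764 km/s.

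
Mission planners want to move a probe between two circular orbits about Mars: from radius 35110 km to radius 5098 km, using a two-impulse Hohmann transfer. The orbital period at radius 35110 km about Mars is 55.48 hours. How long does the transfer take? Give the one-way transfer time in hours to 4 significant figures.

t = 12.02 hours

From Kepler's third law T² = 4π²r³/μ at r = 35110 km, T = 55.48 hours = 55.48 × 3600 s = 1.99728×10^5 s: μ = 4π²r³/T² = 42832.6 km³/s².
Transfer-ellipse semi-major axis a_t = (r₁ + r₂)/2 = (35110 + 5098)/2 = 20104 km.
Half the transfer-orbit period gives t = π√(a_t³/μ) = 43270 s.
Converting: 43270 s ÷ 3600 s/hour = 12.02 hours.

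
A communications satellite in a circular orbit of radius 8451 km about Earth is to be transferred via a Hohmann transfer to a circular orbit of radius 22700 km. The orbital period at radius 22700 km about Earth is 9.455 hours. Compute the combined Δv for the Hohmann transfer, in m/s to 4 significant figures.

Δv = 2527 m/s

From Kepler's third law T² = 4π²r³/μ at r = 22700 km, T = 9.455 hours = 9.455 × 3600 s = 34038 s: μ = 4π²r³/T² = 3.98574×10^5 km³/s².
Semi-major axis of the transfer orbit: a_t = (8451 + 22700)/2 = 15575.5 km.
Circular speed at r₁: v₁ = √(μ/r₁) = √(3.98574×10^5/8451) = 6.868 km/s.
On the transfer ellipse at r₁, vis-viva equation gives v_p = √[μ(2/r₁ − 1/a_t)] = 8.291 km/s.
First burn Δv₁ = |v_p − v₁| = 1.423 km/s.
At r₂, v₂ = √(μ/r₂) = 4.1903 km/s.
Transfer-orbit speed at r₂: v_a = √[μ(2/r₂ − 1/a_t)] = 3.0866 km/s.
Second burn Δv₂ = |v₂ − v_a| = 1.104 km/s.
Total Δv = Δv₁ + Δv₂ = 2.527 km/s.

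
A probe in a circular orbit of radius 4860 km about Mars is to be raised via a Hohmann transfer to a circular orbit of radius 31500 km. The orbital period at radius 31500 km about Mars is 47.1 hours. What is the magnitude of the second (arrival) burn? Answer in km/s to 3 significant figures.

Δv₂ = 0.564 km/s

From Kepler's third law T² = 4π²r³/μ at r = 31500 km, T = 47.1 hours = 47.1 × 3600 s = 1.6956×10^5 s: μ = 4π²r³/T² = 42918.5 km³/s².
The Hohmann ellipse has a_t = (r₁ + r₂)/2 = 18180 km.
On the circular orbit at r = 31500 km, v_c = √(μ/r) = 1.16726 km/s.
Vis-viva on the transfer ellipse at r = 31500 km gives v_t = √[μ(2/r − 1/a_t)] = 0.603515 km/s.
Δv₂ = |v_t − v_c| = |0.603515 − 1.16726| = 0.5637 km/s.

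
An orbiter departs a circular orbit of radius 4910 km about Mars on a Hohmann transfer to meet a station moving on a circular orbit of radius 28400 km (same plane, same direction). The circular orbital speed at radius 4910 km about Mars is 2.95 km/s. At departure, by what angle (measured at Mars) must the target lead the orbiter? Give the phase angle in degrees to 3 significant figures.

From the circular-orbit relation v² = μ/r at r = 4910 km: μ = v²r = (2.95)² × 4910 = 42729.3 km³/s².
Semi-major axis of the transfer orbit: a_t = (4910 + 28400)/2 = 16655 km.
Transfer time t = π√(a_t³/μ) = 32670 s.
Target angular speed ω₂ = √(μ/r₂³) = 4.319×10^-5 rad/s.
Angle swept by the target during transfer: ω₂·t = 1.411 rad = 80.84°.
The orbiter traverses 180° on the transfer ellipse, so the target must lead by 180° − 80.84° = 99.2°.

φ = 99.2°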